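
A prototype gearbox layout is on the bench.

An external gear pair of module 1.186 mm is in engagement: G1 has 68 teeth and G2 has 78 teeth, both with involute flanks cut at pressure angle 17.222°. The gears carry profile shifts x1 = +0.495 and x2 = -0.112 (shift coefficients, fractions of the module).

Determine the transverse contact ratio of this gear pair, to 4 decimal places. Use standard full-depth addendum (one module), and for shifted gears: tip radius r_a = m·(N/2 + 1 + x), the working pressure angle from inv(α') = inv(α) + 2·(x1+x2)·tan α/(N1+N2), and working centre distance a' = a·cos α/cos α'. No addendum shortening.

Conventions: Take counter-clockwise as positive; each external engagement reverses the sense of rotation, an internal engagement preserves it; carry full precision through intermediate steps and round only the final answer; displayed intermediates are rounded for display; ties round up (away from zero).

1.9144

single-mesh involute tooth geometry (68T engaging 78T at module 1.186)
base radii: r_b1 = 38.516063, r_b2 = 44.180190
tip radii: r_a1 = 42.097070, r_a2 = 47.307168
inv(α') = inv(17.222°) + 2·(+0.495-0.112)·tan α/(68+78) = 0.01101822  ⇒  α' = 18.13876°
a' = a·cos α / cos α' = 86.5780·cos 17.222°/cos 18.13876° = 87.020716
action lengths: √(r_a1²−r_b1²) = 16.990473, √(r_a2²−r_b2²) = 16.913868
base pitch p_b = π·m·cos α = 3.558876
CR = (16.990473 + 16.913868 − 87.020716·sin 18.13876°)/3.558876 = 1.914400
contact ratio ≈ 1.9144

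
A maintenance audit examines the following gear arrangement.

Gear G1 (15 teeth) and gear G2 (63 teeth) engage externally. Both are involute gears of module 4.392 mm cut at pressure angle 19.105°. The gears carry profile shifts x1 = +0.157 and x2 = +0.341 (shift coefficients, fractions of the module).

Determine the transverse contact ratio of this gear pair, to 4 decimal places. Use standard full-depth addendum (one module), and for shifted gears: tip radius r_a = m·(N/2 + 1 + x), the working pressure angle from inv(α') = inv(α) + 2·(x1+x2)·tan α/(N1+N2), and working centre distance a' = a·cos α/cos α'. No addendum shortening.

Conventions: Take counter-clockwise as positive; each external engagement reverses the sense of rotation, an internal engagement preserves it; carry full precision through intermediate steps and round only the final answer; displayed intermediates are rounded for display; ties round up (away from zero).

1.5831

topology: single-mesh involute geometry — m = 4.392, 15T/63T pair
base radii: r_b1 = 31.125676, r_b2 = 130.727841
tip radii: r_a1 = 38.021544, r_a2 = 144.237672
inv(α') = inv(19.105°) + 2·(+0.157+0.341)·tan α/(15+63) = 0.01735662  ⇒  α' = 21.00456°
a' = a·cos α / cos α' = 171.2880·cos 19.105°/cos 21.00456° = 173.373880
action lengths: √(r_a1²−r_b1²) = 21.836439, √(r_a2²−r_b2²) = 60.948647
base pitch p_b = π·m·cos α = 13.037893
CR = (21.836439 + 60.948647 − 173.373880·sin 21.00456°)/13.037893 = 1.583121
contact ratio ≈ 1.5831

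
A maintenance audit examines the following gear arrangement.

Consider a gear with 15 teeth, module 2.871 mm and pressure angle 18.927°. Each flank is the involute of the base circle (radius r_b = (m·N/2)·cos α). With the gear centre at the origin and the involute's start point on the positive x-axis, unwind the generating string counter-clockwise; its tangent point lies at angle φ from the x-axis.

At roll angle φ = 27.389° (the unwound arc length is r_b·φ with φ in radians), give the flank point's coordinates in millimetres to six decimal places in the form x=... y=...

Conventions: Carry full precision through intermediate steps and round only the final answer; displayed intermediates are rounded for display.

single-mesh involute tooth geometry (15T wheel at module 2.871)
pitch radius r_p = m·N/2 = 2.871·15/2 = 21.532500
base radius r_b = r_p·cos α = 21.532500·cos 18.927° = 20.368294
roll angle φ = 27.389° = 0.47802823 rad
x = r_b·(cos φ + φ·sin φ) = 22.564215
y = r_b·(sin φ − φ·cos φ) = 0.724832

x=22.564215 y=0.724832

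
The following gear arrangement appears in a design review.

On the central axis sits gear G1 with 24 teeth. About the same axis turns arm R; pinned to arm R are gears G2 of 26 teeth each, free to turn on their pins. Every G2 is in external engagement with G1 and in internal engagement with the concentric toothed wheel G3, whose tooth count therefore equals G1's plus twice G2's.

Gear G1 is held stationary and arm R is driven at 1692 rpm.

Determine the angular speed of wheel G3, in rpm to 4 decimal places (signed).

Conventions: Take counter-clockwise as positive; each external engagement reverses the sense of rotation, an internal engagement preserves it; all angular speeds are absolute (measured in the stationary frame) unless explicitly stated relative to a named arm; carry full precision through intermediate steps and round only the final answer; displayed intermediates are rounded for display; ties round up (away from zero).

class = planetary set [G3 = 24+2·26 = 76; Willis about the carrier]
normalise by the input: solve with ω_arm = 1, then scale by 1692 rpm
ring teeth: 24 + 2·26 = 76
24(ω_sun−ω_arm) = −76(ω_ring−ω_arm),  ω_sun = 0, ω_arm = 1
ω_ring = 1 − (24/76)(0−1) = 25/19
scale: ω_ring = 25/19 × 1692 rpm = +2226.3158 rpm

+2226.3158 rpm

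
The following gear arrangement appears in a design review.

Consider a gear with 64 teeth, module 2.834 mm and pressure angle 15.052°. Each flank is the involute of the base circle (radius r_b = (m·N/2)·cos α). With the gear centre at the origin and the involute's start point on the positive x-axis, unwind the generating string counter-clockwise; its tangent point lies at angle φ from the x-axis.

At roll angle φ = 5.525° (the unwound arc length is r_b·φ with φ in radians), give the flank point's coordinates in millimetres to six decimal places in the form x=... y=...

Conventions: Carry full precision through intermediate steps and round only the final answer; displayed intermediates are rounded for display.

topology: single-mesh involute geometry — m = 2.834, N = 64
pitch radius r_p = m·N/2 = 2.834·64/2 = 90.688000
base radius r_b = r_p·cos α = 90.688000·cos 15.052° = 87.576543
roll angle φ = 5.525° = 0.09642944 rad
x = r_b·(cos φ + φ·sin φ) = 87.982768
y = r_b·(sin φ − φ·cos φ) = 0.026151

x=87.982768 y=0.026151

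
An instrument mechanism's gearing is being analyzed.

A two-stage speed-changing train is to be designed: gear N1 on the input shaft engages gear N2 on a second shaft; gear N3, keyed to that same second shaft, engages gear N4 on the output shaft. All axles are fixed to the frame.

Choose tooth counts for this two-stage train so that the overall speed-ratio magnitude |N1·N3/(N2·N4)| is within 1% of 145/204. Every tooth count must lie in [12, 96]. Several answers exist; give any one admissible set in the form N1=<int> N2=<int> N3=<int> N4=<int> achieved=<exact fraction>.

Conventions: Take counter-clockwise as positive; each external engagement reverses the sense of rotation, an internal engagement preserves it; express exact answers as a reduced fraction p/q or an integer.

topology: fixed-axis compound train — 2 stages, target 145/204
target = 145/204 in lowest terms: an exact hit needs N1·N3 = k·145 and N2·N4 = k·204 for one integer k, every count in [12, 96]; additionally prefer no 1:1 stage (N1 ≠ N2, N3 ≠ N4)
k = 1…2: no 1:1-free in-range split of k·145 and k·204 into factor pairs; take k = 3
k = 3: N1·N3 = 435 = 15·29, N2·N4 = 612 = 12·51
achieved = 15·29/(12·51) = 145/204; |achieved − target| = 0 ≤ 29/4080 ✓

N1=15 N2=12 N3=29 N4=51 achieved=145/204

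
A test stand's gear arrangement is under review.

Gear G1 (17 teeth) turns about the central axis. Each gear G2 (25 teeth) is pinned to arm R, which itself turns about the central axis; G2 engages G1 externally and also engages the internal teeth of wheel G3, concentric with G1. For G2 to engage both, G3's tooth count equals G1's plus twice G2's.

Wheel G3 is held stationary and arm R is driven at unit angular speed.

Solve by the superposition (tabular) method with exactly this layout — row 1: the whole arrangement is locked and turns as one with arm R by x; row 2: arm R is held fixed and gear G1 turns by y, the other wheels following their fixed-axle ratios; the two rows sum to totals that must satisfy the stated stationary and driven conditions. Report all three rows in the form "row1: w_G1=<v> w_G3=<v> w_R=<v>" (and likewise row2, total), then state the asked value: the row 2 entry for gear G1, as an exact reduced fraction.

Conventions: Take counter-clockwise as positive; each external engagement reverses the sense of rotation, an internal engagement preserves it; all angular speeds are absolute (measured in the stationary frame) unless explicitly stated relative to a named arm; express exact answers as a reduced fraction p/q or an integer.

row1: w_G1=1 w_G3=1 w_R=1
row2: w_G1=67/17 w_G3=-1 w_R=0
total: w_G1=84/17 w_G3=0 w_R=1
asked value: 67/17

topology: planetary set — G1 17T / G2 25T / G3 67T, arm = carrier (Willis)
row 1 — lock + rotate with arm: ω_sun = ω_ring = ω_arm = x
superposition row 2 [arm held]: sun y, ring −(17/67)·y, arm 0
boundary: total ω_ring = x − (17/67)·y = 0 and total ω_arm = x = 1  ⇒  y = 67/17, x = 1
row 2 ring = −(17/67)·67/17 = -1
totals (row 1 + row 2): sun 1 + 67/17 = 84/17, ring 1 + (-1) = 0, arm 1 + 0 = 1
asked cell (row2, sun) = 67/17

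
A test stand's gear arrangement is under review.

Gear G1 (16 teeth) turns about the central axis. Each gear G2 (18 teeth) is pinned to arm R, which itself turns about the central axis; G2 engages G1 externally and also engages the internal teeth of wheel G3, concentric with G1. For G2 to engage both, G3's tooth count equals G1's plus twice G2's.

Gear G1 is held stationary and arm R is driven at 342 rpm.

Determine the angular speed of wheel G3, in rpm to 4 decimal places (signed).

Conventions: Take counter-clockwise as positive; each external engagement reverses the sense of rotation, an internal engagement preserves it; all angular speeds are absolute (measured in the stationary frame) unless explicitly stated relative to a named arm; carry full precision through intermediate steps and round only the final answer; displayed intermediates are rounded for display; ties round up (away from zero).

recognized (axles ride arm R): planetary set, 16/18/52 teeth
normalise by the input: solve with ω_arm = 1, then scale by 342 rpm
ring teeth: 16 + 2·18 = 52
16(ω_sun−ω_arm) = −52(ω_ring−ω_arm),  ω_sun = 0, ω_arm = 1
ω_ring = 1 − (16/52)(0−1) = 17/13
scale: ω_ring = 17/13 × 342 rpm = +447.2308 rpm

+447.2308 rpm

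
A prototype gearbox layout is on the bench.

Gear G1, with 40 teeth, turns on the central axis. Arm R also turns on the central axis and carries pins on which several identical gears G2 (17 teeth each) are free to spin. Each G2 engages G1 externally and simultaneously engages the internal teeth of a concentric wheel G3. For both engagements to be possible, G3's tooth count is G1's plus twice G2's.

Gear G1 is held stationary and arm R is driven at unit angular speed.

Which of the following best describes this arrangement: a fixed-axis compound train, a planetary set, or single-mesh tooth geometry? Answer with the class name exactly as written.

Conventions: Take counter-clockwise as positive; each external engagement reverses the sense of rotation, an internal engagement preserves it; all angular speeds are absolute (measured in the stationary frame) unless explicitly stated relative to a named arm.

planetary set (40T centre, 17T on arm, 74T internal) — Willis relation
classification: planetary set

planetary set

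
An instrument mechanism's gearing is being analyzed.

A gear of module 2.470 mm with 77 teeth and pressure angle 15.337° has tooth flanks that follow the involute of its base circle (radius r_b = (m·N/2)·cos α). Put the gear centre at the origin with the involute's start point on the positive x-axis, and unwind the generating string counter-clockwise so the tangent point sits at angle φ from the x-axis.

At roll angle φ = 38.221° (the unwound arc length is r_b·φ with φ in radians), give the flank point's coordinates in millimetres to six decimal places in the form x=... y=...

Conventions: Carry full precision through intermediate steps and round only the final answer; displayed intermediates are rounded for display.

x=109.898864 y=8.677115

class = single-mesh tooth geometry [base-circle involute, m = 2.470, 77T]
pitch radius r_p = m·N/2 = 2.470·77/2 = 95.095000
base radius r_b = r_p·cos α = 95.095000·cos 15.337° = 91.708364
roll angle φ = 38.221° = 0.66708229 rad
x = r_b·(cos φ + φ·sin φ) = 109.898864
y = r_b·(sin φ − φ·cos φ) = 8.677115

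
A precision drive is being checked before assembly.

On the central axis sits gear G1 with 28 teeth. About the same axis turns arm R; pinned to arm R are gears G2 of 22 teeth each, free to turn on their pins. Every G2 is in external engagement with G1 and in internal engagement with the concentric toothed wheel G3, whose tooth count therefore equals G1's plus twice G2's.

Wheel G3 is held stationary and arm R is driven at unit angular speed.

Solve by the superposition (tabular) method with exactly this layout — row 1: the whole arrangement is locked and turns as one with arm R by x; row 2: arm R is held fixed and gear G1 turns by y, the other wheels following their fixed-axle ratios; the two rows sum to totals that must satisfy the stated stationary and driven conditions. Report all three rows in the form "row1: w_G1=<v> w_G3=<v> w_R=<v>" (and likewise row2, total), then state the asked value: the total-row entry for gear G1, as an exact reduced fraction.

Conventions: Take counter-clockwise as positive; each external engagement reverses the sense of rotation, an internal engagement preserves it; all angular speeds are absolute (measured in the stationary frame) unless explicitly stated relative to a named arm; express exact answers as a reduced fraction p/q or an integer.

row1: w_G1=1 w_G3=1 w_R=1
row2: w_G1=18/7 w_G3=-1 w_R=0
total: w_G1=25/7 w_G3=0 w_R=1
asked value: 25/7

recognized (axles ride arm R): planetary set, 28/22/72 teeth
row 1: whole set turns with the arm by x
row 2 — arm fixed, fixed-axis ratios: sun y, ring −(28/72)·y, arm 0
boundary: total ω_ring = x − (28/72)·y = 0 and total ω_arm = x = 1  ⇒  y = 18/7, x = 1
row 2 ring = −(28/72)·18/7 = -1
totals (row 1 + row 2): sun 1 + 18/7 = 25/7, ring 1 + (-1) = 0, arm 1 + 0 = 1
asked cell (total, sun) = 25/7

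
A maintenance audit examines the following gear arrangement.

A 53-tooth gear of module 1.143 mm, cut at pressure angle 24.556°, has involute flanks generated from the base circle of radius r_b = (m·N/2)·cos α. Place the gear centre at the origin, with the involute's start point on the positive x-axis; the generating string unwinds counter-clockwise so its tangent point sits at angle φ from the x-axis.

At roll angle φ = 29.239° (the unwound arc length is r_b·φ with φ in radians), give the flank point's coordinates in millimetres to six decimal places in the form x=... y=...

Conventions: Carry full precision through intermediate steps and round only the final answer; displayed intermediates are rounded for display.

x=30.907111 y=1.188960

class = single-mesh tooth geometry [base-circle involute, m = 1.143, 53T]
pitch radius r_p = m·N/2 = 1.143·53/2 = 30.289500
base radius r_b = r_p·cos α = 30.289500·cos 24.556° = 27.549982
roll angle φ = 29.239° = 0.51031682 rad
x = r_b·(cos φ + φ·sin φ) = 30.907111
y = r_b·(sin φ − φ·cos φ) = 1.188960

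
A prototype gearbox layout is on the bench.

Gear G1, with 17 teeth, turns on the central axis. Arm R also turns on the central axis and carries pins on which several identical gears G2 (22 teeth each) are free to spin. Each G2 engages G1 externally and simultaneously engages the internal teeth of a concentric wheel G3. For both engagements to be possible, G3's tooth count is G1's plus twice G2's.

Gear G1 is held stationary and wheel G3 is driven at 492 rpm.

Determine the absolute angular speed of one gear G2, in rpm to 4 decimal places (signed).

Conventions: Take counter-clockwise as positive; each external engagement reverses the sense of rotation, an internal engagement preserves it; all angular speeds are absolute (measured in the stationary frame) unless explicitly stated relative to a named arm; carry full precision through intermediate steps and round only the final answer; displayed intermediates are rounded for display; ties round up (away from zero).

topology: planetary set — G1 17T / G2 22T / G3 61T, arm = carrier (Willis)
normalise by the input: solve with ω_ring = 1, then scale by 492 rpm
ring teeth: 17 + 2·22 = 61
17(ω_sun−ω_arm) = −61(ω_ring−ω_arm),  ω_sun = 0, ω_ring = 1
17(0−ω_arm) = −61(1−ω_arm)  ⇒  78·ω_arm = 61  ⇒  ω_arm = 61/78
sun–planet mesh: 17·(0−61/78) = −22·(ω_p−ω_arm)  ⇒  ω_p−ω_arm = 1037/1716
ω_p = 61/78 + 1037/1716 = 61/44
scale: ω_p = 61/44 × 492 rpm = +682.0909 rpm

+682.0909 rpm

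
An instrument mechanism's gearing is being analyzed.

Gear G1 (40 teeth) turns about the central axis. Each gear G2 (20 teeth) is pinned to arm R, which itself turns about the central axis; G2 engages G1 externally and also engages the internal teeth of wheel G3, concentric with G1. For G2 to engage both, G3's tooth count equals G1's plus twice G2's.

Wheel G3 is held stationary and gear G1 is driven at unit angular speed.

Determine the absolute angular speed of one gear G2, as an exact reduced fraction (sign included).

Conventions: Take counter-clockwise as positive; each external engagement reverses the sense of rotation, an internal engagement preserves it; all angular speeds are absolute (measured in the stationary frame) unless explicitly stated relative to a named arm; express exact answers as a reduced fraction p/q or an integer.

-1

topology: planetary set — G1 40T / G2 20T / G3 80T, arm = carrier (Willis)
ring teeth: 40 + 2·20 = 80
40(ω_sun−ω_arm) = −80(ω_ring−ω_arm),  ω_ring = 0, ω_sun = 1
40(1−ω_arm) = −80(0−ω_arm)  ⇒  120·ω_arm = 40  ⇒  ω_arm = 1/3
sun–planet mesh: 40·(1−1/3) = −20·(ω_p−ω_arm)  ⇒  ω_p−ω_arm = -4/3
ω_p = 1/3 − 4/3 = -1
exact speed ratio = -1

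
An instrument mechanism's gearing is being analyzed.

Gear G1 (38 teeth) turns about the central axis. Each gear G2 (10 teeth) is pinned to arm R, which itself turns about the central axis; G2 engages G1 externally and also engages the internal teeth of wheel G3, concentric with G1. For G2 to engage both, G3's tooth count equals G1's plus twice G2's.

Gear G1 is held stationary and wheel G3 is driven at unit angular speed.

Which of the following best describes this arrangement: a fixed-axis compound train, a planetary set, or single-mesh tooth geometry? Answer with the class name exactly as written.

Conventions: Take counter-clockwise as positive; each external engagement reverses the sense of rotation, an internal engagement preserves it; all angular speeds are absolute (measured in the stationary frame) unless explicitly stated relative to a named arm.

planetary set

planetary set (38T centre, 10T on arm, 58T internal) — Willis relation
classification: planetary set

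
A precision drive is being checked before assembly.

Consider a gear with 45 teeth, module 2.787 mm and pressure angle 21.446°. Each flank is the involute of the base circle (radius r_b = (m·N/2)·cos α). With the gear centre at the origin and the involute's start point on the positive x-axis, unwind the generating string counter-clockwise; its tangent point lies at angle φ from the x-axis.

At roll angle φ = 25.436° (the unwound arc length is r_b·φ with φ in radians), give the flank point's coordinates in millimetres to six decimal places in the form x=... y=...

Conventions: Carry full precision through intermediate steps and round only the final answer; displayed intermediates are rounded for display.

x=63.836994 y=1.668907

class = single-mesh tooth geometry [base-circle involute, m = 2.787, 45T]
pitch radius r_p = m·N/2 = 2.787·45/2 = 62.707500
base radius r_b = r_p·cos α = 62.707500·cos 21.446° = 58.365794
roll angle φ = 25.436° = 0.44394195 rad
x = r_b·(cos φ + φ·sin φ) = 63.836994
y = r_b·(sin φ − φ·cos φ) = 1.668907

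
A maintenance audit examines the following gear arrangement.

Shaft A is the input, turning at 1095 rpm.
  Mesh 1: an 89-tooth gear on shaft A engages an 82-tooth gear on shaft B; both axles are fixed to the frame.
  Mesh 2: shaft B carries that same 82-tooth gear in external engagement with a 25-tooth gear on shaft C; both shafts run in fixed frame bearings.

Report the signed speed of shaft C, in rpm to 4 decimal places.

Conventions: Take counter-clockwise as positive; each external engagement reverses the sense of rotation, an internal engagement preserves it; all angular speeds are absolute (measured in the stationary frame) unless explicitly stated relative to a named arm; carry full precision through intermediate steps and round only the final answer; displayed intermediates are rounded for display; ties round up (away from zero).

+3898.2000 rpm

class = fixed-axis compound train [2 meshes; 2 ratios multiply, 2 sense flips]
mesh 1 [89T→82T]: ω = 1095.0000×89/82 = 1188.4756 rpm, sense flips to −
mesh 2 [82T→25T]: ω = 1188.4756×82/25 = 3898.2000 rpm, sense flips to +
signed output speed = +3898.2000 rpm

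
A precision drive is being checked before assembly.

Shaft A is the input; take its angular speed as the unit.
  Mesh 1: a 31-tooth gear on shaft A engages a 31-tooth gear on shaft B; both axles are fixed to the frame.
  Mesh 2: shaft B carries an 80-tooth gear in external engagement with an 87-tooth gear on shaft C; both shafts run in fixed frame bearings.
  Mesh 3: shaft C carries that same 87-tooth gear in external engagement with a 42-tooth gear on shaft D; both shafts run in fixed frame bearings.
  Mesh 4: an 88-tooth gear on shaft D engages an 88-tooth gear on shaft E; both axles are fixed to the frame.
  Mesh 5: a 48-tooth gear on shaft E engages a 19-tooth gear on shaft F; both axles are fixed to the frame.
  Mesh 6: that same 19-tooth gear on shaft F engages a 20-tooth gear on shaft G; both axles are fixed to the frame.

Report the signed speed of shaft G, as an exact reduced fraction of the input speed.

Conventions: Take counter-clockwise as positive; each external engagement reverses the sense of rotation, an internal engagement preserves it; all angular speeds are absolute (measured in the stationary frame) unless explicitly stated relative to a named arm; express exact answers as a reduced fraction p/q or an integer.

6-mesh fixed-axis compound train (all bearings frame-fixed)
mesh 1 [31T→31T]: |ω|/ω_in = 1×31/31 = 1, sense flips to −
mesh 2 [80T→87T]: |ω|/ω_in = 1×80/87 = 80/87, sense flips to +
mesh 3 [87T→42T]: |ω|/ω_in = (80/87)×87/42 = 40/21, sense flips to −
mesh 4 [88T→88T]: |ω|/ω_in = (40/21)×88/88 = 40/21, sense flips to +
mesh 5 [48T→19T]: |ω|/ω_in = (40/21)×48/19 = 640/133, sense flips to −
mesh 6 [19T→20T]: |ω|/ω_in = (640/133)×19/20 = 32/7, sense flips to +
signed output speed (× input speed) = 32/7

32/7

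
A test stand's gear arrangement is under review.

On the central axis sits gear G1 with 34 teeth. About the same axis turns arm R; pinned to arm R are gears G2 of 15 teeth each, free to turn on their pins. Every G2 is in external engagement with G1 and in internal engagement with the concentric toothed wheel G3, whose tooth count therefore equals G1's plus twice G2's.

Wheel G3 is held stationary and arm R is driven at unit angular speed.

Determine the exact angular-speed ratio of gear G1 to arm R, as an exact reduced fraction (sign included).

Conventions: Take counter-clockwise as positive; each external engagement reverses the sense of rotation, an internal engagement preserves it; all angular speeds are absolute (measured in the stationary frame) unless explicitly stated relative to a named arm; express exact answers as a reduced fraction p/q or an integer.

49/17

planetary set (34T centre, 15T on arm, 64T internal) — Willis relation
ring teeth: 34 + 2·15 = 64
34(ω_sun−ω_arm) = −64(ω_ring−ω_arm),  ω_ring = 0, ω_arm = 1
ω_sun = 1 − (64/34)(0−1) = 49/17
ω_out/ω_in = 49/17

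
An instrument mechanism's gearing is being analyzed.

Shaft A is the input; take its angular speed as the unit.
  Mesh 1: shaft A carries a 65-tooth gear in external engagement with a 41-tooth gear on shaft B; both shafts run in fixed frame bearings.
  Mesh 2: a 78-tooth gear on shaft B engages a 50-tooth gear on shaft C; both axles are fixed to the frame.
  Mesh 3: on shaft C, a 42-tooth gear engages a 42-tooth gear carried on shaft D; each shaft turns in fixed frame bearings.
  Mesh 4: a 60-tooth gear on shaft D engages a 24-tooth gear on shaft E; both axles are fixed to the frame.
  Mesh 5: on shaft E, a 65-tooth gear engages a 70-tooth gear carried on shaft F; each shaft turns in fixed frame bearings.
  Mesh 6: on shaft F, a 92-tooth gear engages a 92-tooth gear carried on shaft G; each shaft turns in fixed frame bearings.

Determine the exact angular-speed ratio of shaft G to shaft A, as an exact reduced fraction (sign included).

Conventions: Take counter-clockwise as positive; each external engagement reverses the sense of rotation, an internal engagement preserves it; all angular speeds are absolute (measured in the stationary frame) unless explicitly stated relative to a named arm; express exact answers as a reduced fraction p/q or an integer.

class = fixed-axis compound train [6 meshes; 6 ratios multiply, 6 sense flips]
mesh 1 [65T→41T]: running ratio 65/41, sense −
mesh 2 [78T→50T]: running ratio 507/205, sense +
mesh 3 [42T→42T]: running ratio 507/205, sense −
mesh 4 [60T→24T]: running ratio 507/82, sense +
mesh 5 [65T→70T]: running ratio 6591/1148, sense −
mesh 6 [92T→92T]: running ratio 6591/1148, sense +
ω_out/ω_in = 6591/1148

6591/1148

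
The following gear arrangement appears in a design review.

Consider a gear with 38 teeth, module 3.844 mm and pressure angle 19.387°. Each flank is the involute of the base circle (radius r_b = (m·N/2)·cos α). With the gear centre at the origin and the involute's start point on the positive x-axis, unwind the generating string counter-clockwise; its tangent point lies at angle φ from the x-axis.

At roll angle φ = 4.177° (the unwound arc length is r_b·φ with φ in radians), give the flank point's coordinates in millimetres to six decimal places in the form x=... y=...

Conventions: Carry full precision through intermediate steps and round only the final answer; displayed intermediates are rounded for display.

single-mesh involute tooth geometry (38T wheel at module 3.844)
pitch radius r_p = m·N/2 = 3.844·38/2 = 73.036000
base radius r_b = r_p·cos α = 73.036000·cos 19.387° = 68.894713
roll angle φ = 4.177° = 0.07290240 rad
x = r_b·(cos φ + φ·sin φ) = 69.077549
y = r_b·(sin φ − φ·cos φ) = 0.008893

x=69.077549 y=0.008893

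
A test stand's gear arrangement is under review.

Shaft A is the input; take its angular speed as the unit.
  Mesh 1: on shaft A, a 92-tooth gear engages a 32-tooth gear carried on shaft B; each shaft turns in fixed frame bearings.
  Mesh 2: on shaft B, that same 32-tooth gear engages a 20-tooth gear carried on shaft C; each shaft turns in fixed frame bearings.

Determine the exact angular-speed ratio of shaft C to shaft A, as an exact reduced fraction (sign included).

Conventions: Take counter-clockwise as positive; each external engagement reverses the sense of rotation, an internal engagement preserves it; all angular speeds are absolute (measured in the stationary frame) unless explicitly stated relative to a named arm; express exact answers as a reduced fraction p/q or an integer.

23/5

class = fixed-axis compound train [2 meshes; 2 ratios multiply, 2 sense flips]
mesh 1 [92T→32T]: running ratio 23/8, sense −
mesh 2 [32T→20T]: running ratio 23/5, sense +
ω_out/ω_in = 23/5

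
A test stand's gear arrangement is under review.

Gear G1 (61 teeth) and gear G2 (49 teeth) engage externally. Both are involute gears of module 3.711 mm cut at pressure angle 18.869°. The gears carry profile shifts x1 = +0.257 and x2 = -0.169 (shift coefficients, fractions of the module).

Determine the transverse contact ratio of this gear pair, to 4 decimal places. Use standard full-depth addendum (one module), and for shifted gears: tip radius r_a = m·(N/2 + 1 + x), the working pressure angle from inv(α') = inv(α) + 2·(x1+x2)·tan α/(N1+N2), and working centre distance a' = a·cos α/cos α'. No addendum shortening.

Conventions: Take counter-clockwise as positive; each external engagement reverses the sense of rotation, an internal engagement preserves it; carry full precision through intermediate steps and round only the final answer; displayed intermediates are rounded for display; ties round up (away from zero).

1.8169

class = single-mesh tooth geometry [involute pair 61T × 49T, m = 3.711]
base radii: r_b1 = 107.102965, r_b2 = 86.033529
tip radii: r_a1 = 117.850227, r_a2 = 94.003341
inv(α') = inv(18.869°) + 2·(+0.257-0.169)·tan α/(61+49) = 0.01299282  ⇒  α' = 19.13322°
a' = a·cos α / cos α' = 204.1050·cos 18.869°/cos 19.13322° = 204.429375
action lengths: √(r_a1²−r_b1²) = 49.169410, √(r_a2²−r_b2²) = 37.879545
base pitch p_b = π·m·cos α = 11.031931
CR = (49.169410 + 37.879545 − 204.429375·sin 19.13322°)/11.031931 = 1.816908
contact ratio ≈ 1.8169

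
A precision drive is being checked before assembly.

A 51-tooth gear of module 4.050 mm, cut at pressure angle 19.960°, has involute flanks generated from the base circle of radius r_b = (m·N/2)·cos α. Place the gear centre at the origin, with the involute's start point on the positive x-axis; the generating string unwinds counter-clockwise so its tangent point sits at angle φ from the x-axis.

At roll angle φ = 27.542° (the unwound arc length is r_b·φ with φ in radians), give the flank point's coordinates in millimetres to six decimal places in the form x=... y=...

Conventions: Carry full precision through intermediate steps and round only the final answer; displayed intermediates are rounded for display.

topology: single-mesh involute geometry — m = 4.050, N = 51
pitch radius r_p = m·N/2 = 4.050·51/2 = 103.275000
base radius r_b = r_p·cos α = 103.275000·cos 19.960° = 97.071391
roll angle φ = 27.542° = 0.48069858 rad
x = r_b·(cos φ + φ·sin φ) = 107.646981
y = r_b·(sin φ − φ·cos φ) = 3.511720

x=107.646981 y=3.511720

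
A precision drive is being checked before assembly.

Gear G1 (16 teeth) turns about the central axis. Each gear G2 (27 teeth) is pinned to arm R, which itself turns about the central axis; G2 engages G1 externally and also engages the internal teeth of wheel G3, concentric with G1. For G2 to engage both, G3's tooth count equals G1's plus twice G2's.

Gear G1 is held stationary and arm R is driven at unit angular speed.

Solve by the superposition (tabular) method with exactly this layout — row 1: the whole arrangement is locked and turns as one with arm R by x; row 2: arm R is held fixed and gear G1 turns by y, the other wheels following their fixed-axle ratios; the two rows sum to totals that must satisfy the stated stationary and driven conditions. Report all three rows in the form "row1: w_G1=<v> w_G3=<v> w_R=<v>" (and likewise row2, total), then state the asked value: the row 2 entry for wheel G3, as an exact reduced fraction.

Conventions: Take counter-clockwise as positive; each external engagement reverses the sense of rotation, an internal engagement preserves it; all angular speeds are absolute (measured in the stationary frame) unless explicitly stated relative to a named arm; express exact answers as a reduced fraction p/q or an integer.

row1: w_G1=1 w_G3=1 w_R=1
row2: w_G1=-1 w_G3=8/35 w_R=0
total: w_G1=0 w_G3=43/35 w_R=1
asked value: 8/35

recognized (axles ride arm R): planetary set, 16/27/70 teeth
row 1: whole set turns with the arm by x
row 2 — arm fixed, fixed-axis ratios: sun y, ring −(16/70)·y, arm 0
boundary: total ω_sun = x + y = 0 and total ω_arm = x = 1  ⇒  y = -1, x = 1
row 2 ring = −(16/70)·(-1) = 8/35
totals (row 1 + row 2): sun 1 + (-1) = 0, ring 1 + 8/35 = 43/35, arm 1 + 0 = 1
asked cell (row2, ring) = 8/35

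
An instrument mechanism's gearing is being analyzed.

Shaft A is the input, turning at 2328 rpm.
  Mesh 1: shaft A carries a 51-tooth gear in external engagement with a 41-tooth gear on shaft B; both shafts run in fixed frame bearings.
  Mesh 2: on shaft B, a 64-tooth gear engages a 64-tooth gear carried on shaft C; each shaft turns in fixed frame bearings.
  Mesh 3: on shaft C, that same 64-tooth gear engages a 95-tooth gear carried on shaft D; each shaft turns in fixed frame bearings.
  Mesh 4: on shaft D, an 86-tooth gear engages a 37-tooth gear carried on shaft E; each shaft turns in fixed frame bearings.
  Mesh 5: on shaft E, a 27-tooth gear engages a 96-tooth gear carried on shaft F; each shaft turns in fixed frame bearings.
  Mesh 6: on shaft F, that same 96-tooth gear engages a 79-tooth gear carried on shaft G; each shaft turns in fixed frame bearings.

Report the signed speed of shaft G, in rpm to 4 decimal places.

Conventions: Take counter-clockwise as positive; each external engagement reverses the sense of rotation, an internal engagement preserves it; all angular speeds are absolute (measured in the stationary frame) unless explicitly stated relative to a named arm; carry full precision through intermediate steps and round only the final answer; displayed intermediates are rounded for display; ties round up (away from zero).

recognized (7 fixed axles, 6 meshes): fixed-axis compound train
mesh 1 [51T→41T]: ω = 2328.0000×51/41 = 2895.8049 rpm, sense flips to −
mesh 2 [64T→64T]: ω = 2895.8049×64/64 = 2895.8049 rpm, sense flips to +
mesh 3 [64T→95T]: ω = 2895.8049×64/95 = 1950.8580 rpm, sense flips to −
mesh 4 [86T→37T]: ω = 1950.8580×86/37 = 4534.4268 rpm, sense flips to +
mesh 5 [27T→96T]: ω = 4534.4268×27/96 = 1275.3075 rpm, sense flips to −
mesh 6 [96T→79T]: ω = 1275.3075×96/79 = 1549.7408 rpm, sense flips to +
signed output speed = +1549.7408 rpm

+1549.7408 rpm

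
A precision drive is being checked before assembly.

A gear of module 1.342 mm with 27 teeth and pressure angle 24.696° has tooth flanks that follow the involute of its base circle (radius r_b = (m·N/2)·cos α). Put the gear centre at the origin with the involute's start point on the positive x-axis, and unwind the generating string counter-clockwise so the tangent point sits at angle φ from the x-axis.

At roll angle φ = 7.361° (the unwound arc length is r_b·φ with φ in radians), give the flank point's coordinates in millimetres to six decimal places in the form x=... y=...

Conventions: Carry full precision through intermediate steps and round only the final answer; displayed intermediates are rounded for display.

x=16.595251 y=0.011615

topology: single-mesh involute geometry — m = 1.342, N = 27
pitch radius r_p = m·N/2 = 1.342·27/2 = 18.117000
base radius r_b = r_p·cos α = 18.117000·cos 24.696° = 16.459971
roll angle φ = 7.361° = 0.12847369 rad
x = r_b·(cos φ + φ·sin φ) = 16.595251
y = r_b·(sin φ − φ·cos φ) = 0.011615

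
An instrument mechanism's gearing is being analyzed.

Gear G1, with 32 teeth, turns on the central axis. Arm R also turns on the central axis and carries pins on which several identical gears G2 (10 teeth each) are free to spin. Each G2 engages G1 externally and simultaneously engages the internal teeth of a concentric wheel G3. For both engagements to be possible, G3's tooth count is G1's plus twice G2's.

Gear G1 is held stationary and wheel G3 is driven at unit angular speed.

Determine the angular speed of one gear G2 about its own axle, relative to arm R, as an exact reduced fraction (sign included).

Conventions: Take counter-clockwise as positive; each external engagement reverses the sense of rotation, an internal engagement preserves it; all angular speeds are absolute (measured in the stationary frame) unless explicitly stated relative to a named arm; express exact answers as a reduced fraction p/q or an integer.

208/105

topology: planetary set — G1 32T / G2 10T / G3 52T, arm = carrier (Willis)
ring teeth: 32 + 2·10 = 52
32(ω_sun−ω_arm) = −52(ω_ring−ω_arm),  ω_sun = 0, ω_ring = 1
32(0−ω_arm) = −52(1−ω_arm)  ⇒  84·ω_arm = 52  ⇒  ω_arm = 13/21
sun–planet mesh: 32·(0−13/21) = −10·(ω_p−ω_arm)  ⇒  ω_p−ω_arm = 208/105
exact speed ratio = 208/105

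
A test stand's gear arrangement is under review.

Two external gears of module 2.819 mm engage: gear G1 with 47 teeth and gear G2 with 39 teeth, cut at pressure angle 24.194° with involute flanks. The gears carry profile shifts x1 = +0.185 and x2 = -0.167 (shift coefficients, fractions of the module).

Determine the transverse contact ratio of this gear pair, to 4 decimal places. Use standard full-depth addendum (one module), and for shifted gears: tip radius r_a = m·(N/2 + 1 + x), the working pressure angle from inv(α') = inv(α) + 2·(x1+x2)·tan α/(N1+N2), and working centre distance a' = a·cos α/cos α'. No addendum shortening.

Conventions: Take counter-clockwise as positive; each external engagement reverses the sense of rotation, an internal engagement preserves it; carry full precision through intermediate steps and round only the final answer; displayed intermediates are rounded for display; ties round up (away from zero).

1.5446

class = single-mesh tooth geometry [involute pair 47T × 39T, m = 2.819]
base radii: r_b1 = 60.427609, r_b2 = 50.142058
tip radii: r_a1 = 69.587015, r_a2 = 57.318727
inv(α') = inv(24.194°) + 2·(+0.185-0.167)·tan α/(47+39) = 0.02721507  ⇒  α' = 24.24725°
a' = a·cos α / cos α' = 121.2170·cos 24.194°/cos 24.24725° = 121.267690
action lengths: √(r_a1²−r_b1²) = 34.508793, √(r_a2²−r_b2²) = 27.770676
base pitch p_b = π·m·cos α = 8.078252
CR = (34.508793 + 27.770676 − 121.267690·sin 24.24725°)/8.078252 = 1.544622
contact ratio ≈ 1.5446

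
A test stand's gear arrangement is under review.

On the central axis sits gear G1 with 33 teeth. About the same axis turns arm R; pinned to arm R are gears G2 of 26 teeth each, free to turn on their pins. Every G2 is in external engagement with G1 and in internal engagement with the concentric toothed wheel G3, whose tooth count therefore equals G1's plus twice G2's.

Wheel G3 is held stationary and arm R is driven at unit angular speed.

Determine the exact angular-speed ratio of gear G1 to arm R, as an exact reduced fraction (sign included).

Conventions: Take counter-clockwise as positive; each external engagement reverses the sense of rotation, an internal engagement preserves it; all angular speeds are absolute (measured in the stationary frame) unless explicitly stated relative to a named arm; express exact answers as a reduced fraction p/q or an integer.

recognized (axles ride arm R): planetary set, 33/26/85 teeth
ring teeth: 33 + 2·26 = 85
33(ω_sun−ω_arm) = −85(ω_ring−ω_arm),  ω_ring = 0, ω_arm = 1
ω_sun = 1 − (85/33)(0−1) = 118/33
ω_out/ω_in = 118/33

118/33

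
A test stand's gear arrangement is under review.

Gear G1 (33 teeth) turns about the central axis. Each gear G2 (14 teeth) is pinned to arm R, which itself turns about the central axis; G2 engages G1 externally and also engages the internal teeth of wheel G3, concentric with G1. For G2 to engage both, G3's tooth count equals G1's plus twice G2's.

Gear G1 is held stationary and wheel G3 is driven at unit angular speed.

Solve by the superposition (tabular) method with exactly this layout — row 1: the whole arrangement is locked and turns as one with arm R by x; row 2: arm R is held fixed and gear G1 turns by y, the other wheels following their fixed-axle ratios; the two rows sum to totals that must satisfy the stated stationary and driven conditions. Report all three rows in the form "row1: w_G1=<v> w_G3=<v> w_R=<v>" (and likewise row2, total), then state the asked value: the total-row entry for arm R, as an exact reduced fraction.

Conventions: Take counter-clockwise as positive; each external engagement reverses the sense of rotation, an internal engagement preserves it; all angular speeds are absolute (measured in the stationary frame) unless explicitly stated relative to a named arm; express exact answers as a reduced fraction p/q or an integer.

row1: w_G1=61/94 w_G3=61/94 w_R=61/94
row2: w_G1=-61/94 w_G3=33/94 w_R=0
total: w_G1=0 w_G3=1 w_R=61/94
asked value: 61/94

class = planetary set [G3 = 33+2·14 = 61; Willis about the carrier]
superposition row 1 [locked train]: every member turns x
row 2 (arm held, sun turns y): ω_ring = −(33/61)·y, ω_arm = 0
boundary: total ω_sun = x + y = 0 and total ω_ring = x − (33/61)·y = 1  ⇒  y = -61/94, x = 61/94
row 2 ring = −(33/61)·(-61/94) = 33/94
totals (row 1 + row 2): sun 61/94 + (-61/94) = 0, ring 61/94 + 33/94 = 1, arm 61/94 + 0 = 61/94
asked cell (total, arm) = 61/94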